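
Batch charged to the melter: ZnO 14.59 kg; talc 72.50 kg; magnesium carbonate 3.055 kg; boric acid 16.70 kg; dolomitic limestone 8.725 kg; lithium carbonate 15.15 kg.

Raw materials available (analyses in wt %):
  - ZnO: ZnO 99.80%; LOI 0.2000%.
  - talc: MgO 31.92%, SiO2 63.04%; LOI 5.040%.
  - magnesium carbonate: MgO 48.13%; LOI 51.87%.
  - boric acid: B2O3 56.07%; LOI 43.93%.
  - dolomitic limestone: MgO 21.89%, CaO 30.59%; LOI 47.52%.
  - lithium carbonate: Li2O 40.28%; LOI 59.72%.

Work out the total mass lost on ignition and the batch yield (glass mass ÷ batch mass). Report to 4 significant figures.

The intermediate values appear rounded to four significant digits on the page. All internal work maintains exact precision at all times — a single rounding completes each reported result; the derived quantities, which include glass mass, the totals, the six compositions, yield, LOI, are computed in exact precision, as they appear in the problem or the answer, starting from the weights per 104.9 kg of glass.
Each material's LOI contribution:
  ZnO: 14.59 × 0.002000 = 0.02918 kg
  talc: 72.50 × 0.05040 = 3.654 kg
  magnesium carbonate: 3.055 × 0.5187 = 1.585 kg
  boric acid: 16.70 × 0.4393 = 7.336 kg
  dolomitic limestone: 8.725 × 0.4752 = 4.146 kg
  lithium carbonate: 15.15 × 0.5972 = 9.048 kg
Total LOI = 25.80 kg
Glass = batch − LOI = 130.7 − 25.80 = 104.9 kg

LOI loss = 25.80 kg; glass = 104.9 kg; yield = 80.26%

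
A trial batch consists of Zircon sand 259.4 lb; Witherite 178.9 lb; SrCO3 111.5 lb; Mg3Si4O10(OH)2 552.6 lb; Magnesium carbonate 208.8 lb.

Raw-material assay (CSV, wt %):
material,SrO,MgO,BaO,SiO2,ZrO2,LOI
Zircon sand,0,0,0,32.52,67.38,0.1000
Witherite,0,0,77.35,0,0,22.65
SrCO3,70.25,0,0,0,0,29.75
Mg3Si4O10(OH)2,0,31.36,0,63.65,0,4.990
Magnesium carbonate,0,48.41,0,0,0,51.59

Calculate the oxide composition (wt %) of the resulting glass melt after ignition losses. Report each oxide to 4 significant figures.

Mid-chain values are shown with 4-significant-figure rounding at each printed step — the working math keeps full precision through the solve — every reported figure is rounded a single time — all derived quantities (the five compositions, glass mass, the yield, totals, ignition loss) are carried at full precision starting from the weights for 1102 lb of glass as set out in problem or answer.
Mass of each oxide from the mix:
  SrO: 111.5·0.7025 = 78.33 lb
  MgO: 552.6·0.3136 + 208.8·0.4841 = 274.4 lb
  BaO: 178.9·0.7735 = 138.4 lb
  SiO2: 259.4·0.3252 + 552.6·0.6365 = 436.1 lb
  ZrO2: 259.4·0.6738 = 174.8 lb
LOI: 259.4·0.001000 + 178.9·0.2265 + 111.5·0.2975 + 552.6·0.04990 + 208.8·0.5159 = 209.2 lb
Glass mass = batch − LOI = 1311 − 209.2 = 1102 lb (consistent with Σ oxide mass)
percent share: oxide ÷ glass, ×100

Glass mass = 1102 lb (batch 1311 − LOI 209.2).
Composition: SrO 7.108%, MgO 24.90%, BaO 12.56%, SiO2 39.57%, ZrO2 15.86%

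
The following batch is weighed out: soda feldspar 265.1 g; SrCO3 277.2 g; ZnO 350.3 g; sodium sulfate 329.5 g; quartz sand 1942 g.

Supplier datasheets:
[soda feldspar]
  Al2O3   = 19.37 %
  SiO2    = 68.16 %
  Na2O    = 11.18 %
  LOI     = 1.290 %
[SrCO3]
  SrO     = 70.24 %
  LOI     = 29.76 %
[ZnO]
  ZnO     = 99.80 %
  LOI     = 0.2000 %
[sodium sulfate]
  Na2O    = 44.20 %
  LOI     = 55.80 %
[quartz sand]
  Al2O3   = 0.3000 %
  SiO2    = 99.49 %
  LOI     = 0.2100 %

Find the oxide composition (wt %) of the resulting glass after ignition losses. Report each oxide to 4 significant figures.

Glass mass = 2890 g (batch 3164 − LOI 274.6).
Composition: Al2O3 1.979%, SiO2 73.12%, Na2O 6.066%, ZnO 12.10%, SrO 6.738%

All internal work runs at exact precision in every operation; working values are printed with 4-significant-digit rounding alongside each step — a single rounding completes each reported value. Derived quantities (the yield, the five compositions, glass mass, totals, LOI) are computed at full float precision using the weight values at 2890 g of glass as they appear in problem or answer.
Delivered oxide masses:
  Al2O3: 265.1·0.1937 + 1942·0.003000 = 57.18 g
  SiO2: 265.1·0.6816 + 1942·0.9949 = 2113 g
  Na2O: 265.1·0.1118 + 329.5·0.4420 = 175.3 g
  ZnO: 350.3·0.9980 = 349.6 g
  SrO: 277.2·0.7024 = 194.7 g
LOI: 265.1·0.01290 + 277.2·0.2976 + 350.3·0.002000 + 329.5·0.5580 + 1942·0.002100 = 274.6 g
Resulting glass, batch − LOI: 3164 − 274.6 = 2890 g (= the summed oxide contributions)
wt %: oxide over glass, times 100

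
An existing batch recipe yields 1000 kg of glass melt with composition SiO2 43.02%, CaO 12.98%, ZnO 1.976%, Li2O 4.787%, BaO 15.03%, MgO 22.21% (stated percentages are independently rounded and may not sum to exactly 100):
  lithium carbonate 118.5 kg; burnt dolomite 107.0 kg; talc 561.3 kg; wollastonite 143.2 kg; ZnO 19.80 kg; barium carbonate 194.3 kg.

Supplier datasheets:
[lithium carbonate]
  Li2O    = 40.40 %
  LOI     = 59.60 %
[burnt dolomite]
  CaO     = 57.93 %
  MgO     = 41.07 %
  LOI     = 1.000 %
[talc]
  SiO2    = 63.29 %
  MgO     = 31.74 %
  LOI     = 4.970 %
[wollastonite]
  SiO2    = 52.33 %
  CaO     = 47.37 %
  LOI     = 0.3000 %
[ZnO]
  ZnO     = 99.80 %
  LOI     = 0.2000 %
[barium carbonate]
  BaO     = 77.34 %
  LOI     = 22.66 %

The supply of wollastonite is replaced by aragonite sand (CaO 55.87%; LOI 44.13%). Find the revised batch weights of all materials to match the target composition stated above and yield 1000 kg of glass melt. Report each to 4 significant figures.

Revised batch per 1000 kg glass melt:
  lithium carbonate: 118.5 kg
  burnt dolomite: 15.47 kg
  talc: 679.7 kg
  aragonite sand: 216.3 kg
  ZnO: 19.80 kg
  barium carbonate: 194.3 kg
Total batch = 1244 kg; LOI loss = 244.1 kg

In-progress results appear, rounded to 4 significant figures, on the page; all arithmetic carries full precision through every step — exactly one rounding is applied to every reported result. Derived quantities are carried in full precision (the yield, ignition loss, six oxide percentages, glass mass, the totals) from the weighed amounts at 1000 kg of glass exactly as printed in the question or the answer.
The oxide mass targets at 1000 kg glass melt:
  SiO2: 43.02% × 1000 = 430.2 kg
  CaO: 12.98% × 1000 = 129.8 kg
  ZnO: 1.976% × 1000 = 19.76 kg
  Li2O: 4.787% × 1000 = 47.87 kg
  BaO: 15.03% × 1000 = 150.3 kg
  MgO: 22.21% × 1000 = 222.1 kg
Checking each oxide sum working from each reported weight, under the basis named above (sums match the target masses within answer rounding):
  SiO2: 679.7·0.6329 = 430.2 kg (target 430.2 kg)
  CaO: 15.47·0.5793 + 216.3·0.5587 = 129.8 kg (target 129.8 kg)
  ZnO: 19.80·0.9980 = 19.76 kg (target 19.76 kg)
  Li2O: 118.5·0.4040 = 47.87 kg (target 47.87 kg)
  BaO: 194.3·0.7734 = 150.3 kg (target 150.3 kg)
  MgO: 15.47·0.4107 + 679.7·0.3174 = 222.1 kg (target 222.1 kg)
Auditing the glass mass value: total batch − LOI = 1000 kg (targets for the oxides total 1000 kg; stated basis 1000 kg — any gap is answer rounding).
Whole-batch sum: Σ batch = 1244 kg; LOI loss = Σ batch·LOI = 244.1 kg; as yield: glass ÷ batch → 80.38%.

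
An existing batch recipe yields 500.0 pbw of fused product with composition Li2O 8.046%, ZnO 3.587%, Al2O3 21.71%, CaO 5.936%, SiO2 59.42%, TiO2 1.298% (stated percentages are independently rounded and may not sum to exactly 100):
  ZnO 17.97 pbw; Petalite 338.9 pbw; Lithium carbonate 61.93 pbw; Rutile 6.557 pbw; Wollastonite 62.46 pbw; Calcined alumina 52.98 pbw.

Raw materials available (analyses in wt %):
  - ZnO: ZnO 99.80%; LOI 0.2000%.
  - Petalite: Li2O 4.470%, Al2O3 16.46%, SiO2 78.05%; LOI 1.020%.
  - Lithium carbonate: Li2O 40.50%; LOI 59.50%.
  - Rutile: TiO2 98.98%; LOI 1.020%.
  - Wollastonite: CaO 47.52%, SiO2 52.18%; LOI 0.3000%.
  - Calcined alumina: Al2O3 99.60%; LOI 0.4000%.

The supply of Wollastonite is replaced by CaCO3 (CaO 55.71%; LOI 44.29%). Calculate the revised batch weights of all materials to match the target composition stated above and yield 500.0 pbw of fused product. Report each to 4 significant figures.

Mid-chain values are shown with 4-significant-figure rounding alongside each step. All arithmetic runs at full float precision from start to finish; each reported value is rounded once only. All derived quantities (yield, ignition loss, totals, glass mass, six oxide percentages) are recomputed using the weight values per 500.0 pbw of glass in full precision, as they appear in the problem or the answer.
The oxide mass targets at 500.0 pbw fused product:
  Li2O: 8.046% × 500.0 = 40.23 pbw
  ZnO: 3.587% × 500.0 = 17.93 pbw
  Al2O3: 21.71% × 500.0 = 108.6 pbw
  CaO: 5.936% × 500.0 = 29.68 pbw
  SiO2: 59.42% × 500.0 = 297.1 pbw
  TiO2: 1.298% × 500.0 = 6.490 pbw
Oxide-by-oxide audit given the weights on record, versus the basis set out (target by target, the sums agree modulo rounding of the values):
  Li2O: 380.7·0.04470 + 57.32·0.4050 = 40.23 pbw (target 40.23 pbw)
  ZnO: 17.97·0.9980 = 17.93 pbw (target 17.93 pbw)
  Al2O3: 380.7·0.1646 + 46.08·0.9960 = 108.6 pbw (target 108.6 pbw)
  CaO: 53.28·0.5571 = 29.68 pbw (target 29.68 pbw)
  SiO2: 380.7·0.7805 = 297.1 pbw (target 297.1 pbw)
  TiO2: 6.557·0.9898 = 6.490 pbw (target 6.490 pbw)
Glass-mass sanity pass: the batch minus its LOI: 500.0 pbw (the targets, summed, come to 500.0 pbw; basis as stated: 500.0 pbw — any gap is answer rounding).
Adding the batch up: Σ batch = 561.9 pbw; the LOI term Σ batch·LOI equals 61.87 pbw; yield, glass over the total, = 88.99%.

Revised batch per 500.0 pbw fused product:
  ZnO: 17.97 pbw
  Petalite: 380.7 pbw
  Lithium carbonate: 57.32 pbw
  Rutile: 6.557 pbw
  CaCO3: 53.28 pbw
  Calcined alumina: 46.08 pbw
Total batch = 561.9 pbw; LOI loss = 61.87 pbw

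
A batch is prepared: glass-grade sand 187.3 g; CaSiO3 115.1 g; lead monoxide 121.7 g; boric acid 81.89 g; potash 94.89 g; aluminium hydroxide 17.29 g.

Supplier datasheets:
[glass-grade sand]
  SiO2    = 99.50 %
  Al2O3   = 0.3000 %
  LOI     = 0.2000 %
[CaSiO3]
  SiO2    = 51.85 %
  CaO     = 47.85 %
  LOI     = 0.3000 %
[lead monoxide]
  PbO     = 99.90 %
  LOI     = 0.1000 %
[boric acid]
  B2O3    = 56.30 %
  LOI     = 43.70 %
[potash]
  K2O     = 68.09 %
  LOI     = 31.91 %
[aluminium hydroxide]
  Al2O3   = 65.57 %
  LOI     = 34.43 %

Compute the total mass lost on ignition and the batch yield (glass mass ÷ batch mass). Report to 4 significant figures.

Each numeric step runs at full float precision in all steps — the intermediate values are shown rounded off to 4 significant digits in the printout. Every reported number takes just one rounding; derived quantities, including totals, ignition loss, glass mass, the yield, six oxide percentages, are computed using the weight values at 545.3 g of glass in exact precision, as they appear in the problem or answer text.
LOI of each material in turn:
  glass-grade sand: 187.3 × 0.002000 = 0.3746 g
  CaSiO3: 115.1 × 0.003000 = 0.3453 g
  lead monoxide: 121.7 × 0.001000 = 0.1217 g
  boric acid: 81.89 × 0.4370 = 35.79 g
  potash: 94.89 × 0.3191 = 30.28 g
  aluminium hydroxide: 17.29 × 0.3443 = 5.953 g
Total LOI = 72.86 g
Glass = batch − LOI = 618.2 − 72.86 = 545.3 g

LOI loss = 72.86 g; glass = 545.3 g; yield = 88.21%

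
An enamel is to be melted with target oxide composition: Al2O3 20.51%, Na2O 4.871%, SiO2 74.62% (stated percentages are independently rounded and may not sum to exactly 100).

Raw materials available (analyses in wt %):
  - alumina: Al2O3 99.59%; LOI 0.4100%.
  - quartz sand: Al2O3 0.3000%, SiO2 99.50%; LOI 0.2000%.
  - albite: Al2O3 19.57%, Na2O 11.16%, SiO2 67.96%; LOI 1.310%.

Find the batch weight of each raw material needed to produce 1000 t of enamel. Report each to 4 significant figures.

Batch per 1000 t enamel:
  alumina: 118.8 t
  quartz sand: 451.8 t
  albite: 436.5 t
Total batch = 1007 t; LOI loss = 7.109 t; yield = 99.29%

All internal work runs at full float precision in every operation. Mid-chain values appear (rounded to 4 significant figures) as written. A single rounding completes each reported number. All derived quantities, including yield, LOI, glass mass, the totals, three oxide percentages, are carried using the weight values at 1000 t of glass in full float precision, precisely as stated by the question or the answer.
Target masses of each oxide per 1000 t enamel:
  Al2O3: 20.51% × 1000 = 205.1 t
  Na2O: 4.871% × 1000 = 48.71 t
  SiO2: 74.62% × 1000 = 746.2 t
Sums-versus-targets review from the weights as reported, at the basis given (every target is met by its sum inside rounding margins):
  Al2O3: 118.8·0.9959 + 451.8·0.003000 + 436.5·0.1957 = 205.1 t (target 205.1 t)
  Na2O: 436.5·0.1116 = 48.71 t (target 48.71 t)
  SiO2: 451.8·0.9950 + 436.5·0.6796 = 746.2 t (target 746.2 t)
Auditing the glass mass value: total charge less LOI = 1000 t (summing oxide targets gives 1000 t; stated basis 1000 t — a pure rounding effect).
Summing the batch: Σ batch = 1007 t; Σ batch·LOI gives LOI loss = 7.109 t; yield = glass ÷ total batch = 99.29%.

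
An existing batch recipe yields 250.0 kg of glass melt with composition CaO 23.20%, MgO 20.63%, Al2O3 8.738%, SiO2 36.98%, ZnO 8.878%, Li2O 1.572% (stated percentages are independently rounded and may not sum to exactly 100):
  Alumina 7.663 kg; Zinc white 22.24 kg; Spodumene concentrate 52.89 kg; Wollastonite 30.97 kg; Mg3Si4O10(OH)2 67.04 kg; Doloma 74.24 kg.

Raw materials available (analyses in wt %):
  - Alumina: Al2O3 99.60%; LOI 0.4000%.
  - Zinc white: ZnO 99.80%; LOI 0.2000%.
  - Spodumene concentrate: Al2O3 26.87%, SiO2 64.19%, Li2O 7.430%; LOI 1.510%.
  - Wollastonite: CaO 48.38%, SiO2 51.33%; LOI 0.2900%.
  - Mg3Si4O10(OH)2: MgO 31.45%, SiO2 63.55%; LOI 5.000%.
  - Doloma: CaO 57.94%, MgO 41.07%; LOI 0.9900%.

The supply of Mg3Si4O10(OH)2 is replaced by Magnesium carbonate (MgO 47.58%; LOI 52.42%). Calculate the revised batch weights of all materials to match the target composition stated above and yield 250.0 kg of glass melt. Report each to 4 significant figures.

Revised batch per 250.0 kg glass melt:
  Alumina: 7.663 kg
  Zinc white: 22.24 kg
  Spodumene concentrate: 52.89 kg
  Wollastonite: 114.0 kg
  Magnesium carbonate: 104.1 kg
  Doloma: 4.944 kg
Total batch = 305.8 kg; LOI loss = 55.82 kg

The working math carries full precision at each step — intermediates are printed (rounded to 4 significant figures) alongside each step; each reported number is rounded only once — derived quantities are rebuilt in full float precision (net glass mass, six oxide percentages, ignition loss, the yield, the totals) using the weight values for 250.0 kg of glass exactly as shown in the problem or the answer.
Oxide-by-oxide targets in 250.0 kg glass melt:
  CaO: 23.20% × 250.0 = 58.00 kg
  MgO: 20.63% × 250.0 = 51.58 kg
  Al2O3: 8.738% × 250.0 = 21.84 kg
  SiO2: 36.98% × 250.0 = 92.45 kg
  ZnO: 8.878% × 250.0 = 22.20 kg
  Li2O: 1.572% × 250.0 = 3.930 kg
Verifying the oxide balance on the weights just shown, at the basis given (each sum matches its target mass given rounding of the digits):
  CaO: 114.0·0.4838 + 4.944·0.5794 = 58.02 kg (target 58.00 kg)
  MgO: 104.1·0.4758 + 4.944·0.4107 = 51.56 kg (target 51.58 kg)
  Al2O3: 7.663·0.9960 + 52.89·0.2687 = 21.84 kg (target 21.84 kg)
  SiO2: 52.89·0.6419 + 114.0·0.5133 = 92.47 kg (target 92.45 kg)
  ZnO: 22.24·0.9980 = 22.20 kg (target 22.20 kg)
  Li2O: 52.89·0.07430 = 3.930 kg (target 3.930 kg)
Glass-mass sanity pass: the batch minus its LOI: 250.0 kg (the targets, summed, come to 250.0 kg; the stated basis being 250.0 kg — any gap is answer rounding).
Whole-batch sum: Σ batch = 305.8 kg; ignition loss, Σ(batch × LOI) = 55.82 kg; the yield ratio, glass ÷ batch: 81.75%.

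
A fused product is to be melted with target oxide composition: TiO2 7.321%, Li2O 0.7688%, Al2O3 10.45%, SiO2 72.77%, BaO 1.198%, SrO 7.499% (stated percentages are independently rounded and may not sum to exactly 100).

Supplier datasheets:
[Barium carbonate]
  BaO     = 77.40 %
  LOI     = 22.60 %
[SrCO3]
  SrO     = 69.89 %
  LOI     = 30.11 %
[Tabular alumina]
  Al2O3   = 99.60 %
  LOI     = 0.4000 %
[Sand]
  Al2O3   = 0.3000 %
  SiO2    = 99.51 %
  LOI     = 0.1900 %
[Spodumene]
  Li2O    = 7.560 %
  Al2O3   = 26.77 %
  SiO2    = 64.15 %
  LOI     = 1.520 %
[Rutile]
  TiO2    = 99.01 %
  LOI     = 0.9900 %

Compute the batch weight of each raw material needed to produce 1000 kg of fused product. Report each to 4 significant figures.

In-progress results appear rounded to 4 significant figures within the worked lines. Each numeric step keeps full float precision through every step; every reported result undergoes a single rounding. The derived quantities (totals, LOI, net glass mass, the six compositions, yield) are rebuilt using the weight values per 1000 kg of glass in exact precision, as they appear in either problem or answer.
Oxide-by-oxide targets in 1000 kg fused product:
  TiO2: 7.321% × 1000 = 73.21 kg
  Li2O: 0.7688% × 1000 = 7.688 kg
  Al2O3: 10.45% × 1000 = 104.5 kg
  SiO2: 72.77% × 1000 = 727.7 kg
  BaO: 1.198% × 1000 = 11.98 kg
  SrO: 7.499% × 1000 = 74.99 kg
Balance tally, oxide-wise, applying the batch weights above, for the quoted basis mass (each sum matches its target mass exact up to rounding of places):
  TiO2: 73.94·0.9901 = 73.21 kg (target 73.21 kg)
  Li2O: 101.7·0.07560 = 7.689 kg (target 7.688 kg)
  Al2O3: 75.58·0.9960 + 665.7·0.003000 + 101.7·0.2677 = 104.5 kg (target 104.5 kg)
  SiO2: 665.7·0.9951 + 101.7·0.6415 = 727.7 kg (target 727.7 kg)
  BaO: 15.48·0.7740 = 11.98 kg (target 11.98 kg)
  SrO: 107.3·0.6989 = 74.99 kg (target 74.99 kg)
Auditing the glass mass value: the batch minus its LOI: 1000 kg (the Σ of target masses is 1000 kg; the stated basis being 1000 kg — a pure rounding effect).
Batch grand total — Σ batch = 1040 kg; ignition loss, Σ(batch × LOI) = 39.65 kg; yield: glass divided by total = 96.19%.

Batch per 1000 kg fused product:
  Barium carbonate: 15.48 kg
  SrCO3: 107.3 kg
  Tabular alumina: 75.58 kg
  Sand: 665.7 kg
  Spodumene: 101.7 kg
  Rutile: 73.94 kg
Total batch = 1040 kg; LOI loss = 39.65 kg; yield = 96.19%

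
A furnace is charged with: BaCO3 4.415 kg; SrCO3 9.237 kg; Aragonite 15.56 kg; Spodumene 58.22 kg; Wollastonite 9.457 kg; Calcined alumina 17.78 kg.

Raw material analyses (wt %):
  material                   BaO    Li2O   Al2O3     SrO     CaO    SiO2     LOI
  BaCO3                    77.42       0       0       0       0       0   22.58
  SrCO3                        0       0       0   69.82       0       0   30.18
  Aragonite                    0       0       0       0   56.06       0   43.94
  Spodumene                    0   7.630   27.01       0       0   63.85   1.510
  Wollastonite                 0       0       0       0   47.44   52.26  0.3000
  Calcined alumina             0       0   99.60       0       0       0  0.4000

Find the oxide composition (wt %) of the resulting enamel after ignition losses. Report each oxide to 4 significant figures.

Glass mass = 103.1 kg (batch 114.7 − LOI 11.60).
Composition: BaO 3.316%, Li2O 4.310%, Al2O3 32.44%, SrO 6.257%, CaO 12.82%, SiO2 40.86%

All arithmetic runs at full precision all the way through — working values are shown rounded to four significant digits in the working. Exactly one rounding goes into every reported result. The derived quantities are recomputed starting from the weights per 103.1 kg of glass at full float precision (ignition loss, the yield, the six compositions, the totals, glass mass), as they appear in either problem or answer.
Delivered oxide masses:
  BaO: 4.415·0.7742 = 3.418 kg
  Li2O: 58.22·0.07630 = 4.442 kg
  Al2O3: 58.22·0.2701 + 17.78·0.9960 = 33.43 kg
  SrO: 9.237·0.6982 = 6.449 kg
  CaO: 15.56·0.5606 + 9.457·0.4744 = 13.21 kg
  SiO2: 58.22·0.6385 + 9.457·0.5226 = 42.12 kg
LOI: 4.415·0.2258 + 9.237·0.3018 + 15.56·0.4394 + 58.22·0.01510 + 9.457·0.003000 + 17.78·0.004000 = 11.60 kg
The glass mass, total less LOI, = 114.7 − 11.60 = 103.1 kg (= the summed oxide contributions)
each wt % is 100 × oxide ÷ glass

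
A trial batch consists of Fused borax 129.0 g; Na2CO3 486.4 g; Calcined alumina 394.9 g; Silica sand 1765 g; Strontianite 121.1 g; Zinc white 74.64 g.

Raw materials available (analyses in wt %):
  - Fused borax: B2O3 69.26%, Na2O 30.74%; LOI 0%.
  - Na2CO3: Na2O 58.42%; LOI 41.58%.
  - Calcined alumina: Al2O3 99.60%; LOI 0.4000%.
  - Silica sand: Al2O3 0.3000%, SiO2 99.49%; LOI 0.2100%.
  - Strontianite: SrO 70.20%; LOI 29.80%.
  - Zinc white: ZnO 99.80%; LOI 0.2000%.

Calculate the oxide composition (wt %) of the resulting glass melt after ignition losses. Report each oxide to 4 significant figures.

Glass mass = 2727 g (batch 2971 − LOI 243.8).
Composition: B2O3 3.276%, SrO 3.117%, Al2O3 14.62%, Na2O 11.87%, SiO2 64.39%, ZnO 2.731%

Exact precision is kept through the solve — in-progress results are shown rounded to 4 significant figures between the steps. Every reported figure takes a single rounding — derived quantities (totals, six oxide percentages, ignition loss, the yield, net glass mass) are re-derived at exact precision using the weight values on 2727 g of glass, precisely as stated by the problem or answer text.
Mass of each oxide from the mix:
  B2O3: 129.0·0.6926 = 89.35 g
  SrO: 121.1·0.7020 = 85.01 g
  Al2O3: 394.9·0.9960 + 1765·0.003000 = 398.6 g
  Na2O: 129.0·0.3074 + 486.4·0.5842 = 323.8 g
  SiO2: 1765·0.9949 = 1756 g
  ZnO: 74.64·0.9980 = 74.49 g
LOI: 486.4·0.4158 + 394.9·0.004000 + 1765·0.002100 + 121.1·0.2980 + 74.64·0.002000 = 243.8 g
Glass = total batch minus LOI = 2971 − 243.8 = 2727 g (the oxide masses sum to this)
wt % = oxide mass / glass mass × 100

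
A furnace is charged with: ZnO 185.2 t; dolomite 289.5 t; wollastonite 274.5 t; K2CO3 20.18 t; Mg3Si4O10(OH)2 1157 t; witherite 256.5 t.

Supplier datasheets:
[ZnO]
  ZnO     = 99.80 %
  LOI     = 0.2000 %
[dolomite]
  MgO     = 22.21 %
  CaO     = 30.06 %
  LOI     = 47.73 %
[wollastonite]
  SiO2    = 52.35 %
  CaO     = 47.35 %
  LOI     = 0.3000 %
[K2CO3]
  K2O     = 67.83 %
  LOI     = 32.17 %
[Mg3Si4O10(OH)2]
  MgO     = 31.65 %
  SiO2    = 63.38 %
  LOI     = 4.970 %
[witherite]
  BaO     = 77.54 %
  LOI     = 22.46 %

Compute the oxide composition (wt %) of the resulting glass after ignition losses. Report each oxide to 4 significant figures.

Glass mass = 1922 t (batch 2183 − LOI 261.0).
Composition: MgO 22.40%, SiO2 45.63%, ZnO 9.617%, K2O 0.7122%, CaO 11.29%, BaO 10.35%

Mid-chain values are printed (rounded to four significant digits) within the worked lines; each numeric step maintains full float precision in all steps — exactly one rounding lands on every reported number — all derived quantities, which include glass mass, the six compositions, LOI, yield, the totals, are re-derived in full float precision, precisely as stated by either problem or answer, starting from the weights for 1922 t of glass.
Mass of each oxide from the mix:
  MgO: 289.5·0.2221 + 1157·0.3165 = 430.5 t
  SiO2: 274.5·0.5235 + 1157·0.6338 = 877.0 t
  ZnO: 185.2·0.9980 = 184.8 t
  K2O: 20.18·0.6783 = 13.69 t
  CaO: 289.5·0.3006 + 274.5·0.4735 = 217.0 t
  BaO: 256.5·0.7754 = 198.9 t
LOI: 185.2·0.002000 + 289.5·0.4773 + 274.5·0.003000 + 20.18·0.3217 + 1157·0.04970 + 256.5·0.2246 = 261.0 t
batch − LOI leaves glass = 2183 − 261.0 = 1922 t (= the summed oxide contributions)
wt % = oxide mass / glass mass × 100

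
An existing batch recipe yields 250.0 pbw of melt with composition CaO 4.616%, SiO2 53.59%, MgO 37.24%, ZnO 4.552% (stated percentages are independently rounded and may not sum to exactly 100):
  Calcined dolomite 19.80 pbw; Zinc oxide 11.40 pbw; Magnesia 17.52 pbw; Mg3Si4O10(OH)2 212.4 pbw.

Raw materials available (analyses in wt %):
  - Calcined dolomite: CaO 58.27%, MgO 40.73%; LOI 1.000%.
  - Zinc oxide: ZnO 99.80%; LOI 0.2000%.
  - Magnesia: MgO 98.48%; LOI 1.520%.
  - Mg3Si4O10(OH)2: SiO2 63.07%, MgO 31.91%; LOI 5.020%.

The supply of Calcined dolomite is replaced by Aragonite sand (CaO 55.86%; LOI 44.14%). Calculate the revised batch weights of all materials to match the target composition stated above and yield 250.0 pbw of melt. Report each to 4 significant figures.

Full precision is maintained all the way through — the intermediate values are printed rounded off to 4 significant digits alongside each step; exactly one rounding is applied to every reported result. Derived quantities (glass mass, the totals, yield, the four compositions, ignition loss) are rebuilt starting from the weights on 250.0 pbw of glass at full float precision, as set out in the problem or answer text.
The oxide mass targets at 250.0 pbw melt:
  CaO: 4.616% × 250.0 = 11.54 pbw
  SiO2: 53.59% × 250.0 = 134.0 pbw
  MgO: 37.24% × 250.0 = 93.10 pbw
  ZnO: 4.552% × 250.0 = 11.38 pbw
A balance pass over the oxides, applying the batch weights above, relative to the basis at hand (oxide sums agree with the targets exact up to rounding of places):
  CaO: 20.66·0.5586 = 11.54 pbw (target 11.54 pbw)
  SiO2: 212.4·0.6307 = 134.0 pbw (target 134.0 pbw)
  MgO: 25.71·0.9848 + 212.4·0.3191 = 93.10 pbw (target 93.10 pbw)
  ZnO: 11.40·0.9980 = 11.38 pbw (target 11.38 pbw)
The glass-mass cross-check: net batch after ignition = 250.0 pbw (summing oxide targets gives 250.0 pbw; stated basis 250.0 pbw — rounding explains the deltas).
Batch grand total — Σ batch = 270.2 pbw; ignition loss, Σ(batch × LOI) = 20.20 pbw; glass ÷ batch gives a yield of 92.52%.

Revised batch per 250.0 pbw melt:
  Aragonite sand: 20.66 pbw
  Zinc oxide: 11.40 pbw
  Magnesia: 25.71 pbw
  Mg3Si4O10(OH)2: 212.4 pbw
Total batch = 270.2 pbw; LOI loss = 20.20 pbw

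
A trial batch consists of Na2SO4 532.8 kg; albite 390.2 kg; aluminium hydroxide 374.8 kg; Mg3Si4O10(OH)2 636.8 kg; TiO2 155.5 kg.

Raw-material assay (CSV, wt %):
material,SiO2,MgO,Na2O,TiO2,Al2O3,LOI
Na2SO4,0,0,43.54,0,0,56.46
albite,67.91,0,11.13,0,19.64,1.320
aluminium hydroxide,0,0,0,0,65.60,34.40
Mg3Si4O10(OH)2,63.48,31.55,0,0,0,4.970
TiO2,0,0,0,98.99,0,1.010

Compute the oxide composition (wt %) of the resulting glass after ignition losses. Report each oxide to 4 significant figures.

In-progress results are shown, rounded to 4 significant digits, within the worked lines; each numeric step maintains full float precision in all steps — a single rounding finalizes each reported value; derived quantities (the totals, yield, LOI, glass mass, five oxide percentages) are recomputed at full precision from the weighed amounts on 1622 kg of glass as given in question or answer.
Per-oxide mass from batch:
  SiO2: 390.2·0.6791 + 636.8·0.6348 = 669.2 kg
  MgO: 636.8·0.3155 = 200.9 kg
  Na2O: 532.8·0.4354 + 390.2·0.1113 = 275.4 kg
  TiO2: 155.5·0.9899 = 153.9 kg
  Al2O3: 390.2·0.1964 + 374.8·0.6560 = 322.5 kg
LOI: 532.8·0.5646 + 390.2·0.01320 + 374.8·0.3440 + 636.8·0.04970 + 155.5·0.01010 = 468.1 kg
Net of LOI, the glass mass = 2090 − 468.1 = 1622 kg (matching Σ of the oxides)
percent share: oxide ÷ glass, ×100

Glass mass = 1622 kg (batch 2090 − LOI 468.1).
Composition: SiO2 41.26%, MgO 12.39%, Na2O 16.98%, TiO2 9.490%, Al2O3 19.88%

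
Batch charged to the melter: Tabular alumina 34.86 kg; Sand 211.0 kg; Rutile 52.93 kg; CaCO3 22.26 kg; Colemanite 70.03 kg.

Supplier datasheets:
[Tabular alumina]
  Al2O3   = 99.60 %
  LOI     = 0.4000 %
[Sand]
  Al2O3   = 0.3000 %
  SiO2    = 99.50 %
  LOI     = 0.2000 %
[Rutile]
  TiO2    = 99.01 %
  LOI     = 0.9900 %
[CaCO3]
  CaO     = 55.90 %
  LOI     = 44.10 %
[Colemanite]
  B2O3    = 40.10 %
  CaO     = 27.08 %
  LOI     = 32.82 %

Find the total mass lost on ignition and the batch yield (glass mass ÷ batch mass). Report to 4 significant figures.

The intermediate values are displayed rounded to four significant digits on the page — all internal work carries exact precision from start to finish. Every reported result receives exactly one rounding — the derived quantities are recomputed in full precision (glass mass, ignition loss, the yield, the totals, the five compositions) from the weighed amounts at 357.2 kg of glass, exactly as printed in the question or the answer.
LOI of each material in turn:
  Tabular alumina: 34.86 × 0.004000 = 0.1394 kg
  Sand: 211.0 × 0.002000 = 0.4220 kg
  Rutile: 52.93 × 0.009900 = 0.5240 kg
  CaCO3: 22.26 × 0.4410 = 9.817 kg
  Colemanite: 70.03 × 0.3282 = 22.98 kg
Total LOI = 33.89 kg
Glass = batch − LOI = 391.1 − 33.89 = 357.2 kg

LOI loss = 33.89 kg; glass = 357.2 kg; yield = 91.34%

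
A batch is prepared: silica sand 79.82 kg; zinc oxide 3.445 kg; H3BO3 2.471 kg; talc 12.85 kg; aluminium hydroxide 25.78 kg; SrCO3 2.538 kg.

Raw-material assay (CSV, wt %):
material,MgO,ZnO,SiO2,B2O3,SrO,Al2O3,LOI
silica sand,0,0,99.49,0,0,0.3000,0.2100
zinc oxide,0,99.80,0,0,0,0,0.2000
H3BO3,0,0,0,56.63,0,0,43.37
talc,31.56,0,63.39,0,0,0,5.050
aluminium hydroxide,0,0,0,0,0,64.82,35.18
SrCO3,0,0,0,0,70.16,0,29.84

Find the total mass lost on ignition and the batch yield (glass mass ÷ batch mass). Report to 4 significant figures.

Each numeric step runs at exact precision end to end. In-progress results appear (rounded to four significant digits) in the printout; every reported figure carries a single rounding. All derived quantities (the yield, ignition loss, the totals, six oxide percentages, glass mass) are carried starting from the weights per 115.2 kg of glass in full float precision exactly as shown in the problem or the answer.
Each material's LOI contribution:
  silica sand: 79.82 × 0.002100 = 0.1676 kg
  zinc oxide: 3.445 × 0.002000 = 0.006890 kg
  H3BO3: 2.471 × 0.4337 = 1.072 kg
  talc: 12.85 × 0.05050 = 0.6489 kg
  aluminium hydroxide: 25.78 × 0.3518 = 9.069 kg
  SrCO3: 2.538 × 0.2984 = 0.7573 kg
Total LOI = 11.72 kg
Glass = batch − LOI = 126.9 − 11.72 = 115.2 kg

LOI loss = 11.72 kg; glass = 115.2 kg; yield = 90.76%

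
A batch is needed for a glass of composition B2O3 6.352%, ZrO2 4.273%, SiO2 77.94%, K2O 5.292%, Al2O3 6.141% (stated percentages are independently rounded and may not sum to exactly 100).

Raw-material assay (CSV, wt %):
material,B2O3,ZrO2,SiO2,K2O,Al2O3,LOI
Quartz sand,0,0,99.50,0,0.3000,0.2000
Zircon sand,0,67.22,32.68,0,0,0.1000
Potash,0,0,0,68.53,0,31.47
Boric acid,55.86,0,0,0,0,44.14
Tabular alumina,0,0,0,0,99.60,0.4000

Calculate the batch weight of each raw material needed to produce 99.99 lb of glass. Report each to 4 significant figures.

Batch per 99.99 lb glass:
  Quartz sand: 76.24 lb
  Zircon sand: 6.356 lb
  Potash: 7.721 lb
  Boric acid: 11.37 lb
  Tabular alumina: 5.935 lb
Total batch = 107.6 lb; LOI loss = 7.631 lb; yield = 92.91%

The whole derivation carries exact precision at all times — working values are shown with 4-significant-figure rounding between the steps — each reported result receives exactly one rounding. The derived quantities (the yield, the totals, LOI, glass mass, five oxide percentages) are computed from the batch weights for 99.99 lb of glass at full precision, exactly as shown in the question or the answer.
The oxide mass targets at 99.99 lb glass:
  B2O3: 6.352% × 99.99 = 6.351 lb
  ZrO2: 4.273% × 99.99 = 4.273 lb
  SiO2: 77.94% × 99.99 = 77.93 lb
  K2O: 5.292% × 99.99 = 5.291 lb
  Al2O3: 6.141% × 99.99 = 6.140 lb
A balance pass over the oxides, using the reported weights, for the quoted basis mass (sums match the target masses modulo rounding of the values):
  B2O3: 11.37·0.5586 = 6.351 lb (target 6.351 lb)
  ZrO2: 6.356·0.6722 = 4.273 lb (target 4.273 lb)
  SiO2: 76.24·0.9950 + 6.356·0.3268 = 77.94 lb (target 77.93 lb)
  K2O: 7.721·0.6853 = 5.291 lb (target 5.291 lb)
  Al2O3: 76.24·0.003000 + 5.935·0.9960 = 6.140 lb (target 6.140 lb)
Mass balance on the glass: the batch minus its LOI: 99.99 lb (per-oxide target masses sum to 99.99 lb; versus the stated basis of 99.99 lb — rounding explains the deltas).
Total batch = Σ batch = 107.6 lb; the LOI term Σ batch·LOI equals 7.631 lb; yield = glass ÷ total batch = 92.91%.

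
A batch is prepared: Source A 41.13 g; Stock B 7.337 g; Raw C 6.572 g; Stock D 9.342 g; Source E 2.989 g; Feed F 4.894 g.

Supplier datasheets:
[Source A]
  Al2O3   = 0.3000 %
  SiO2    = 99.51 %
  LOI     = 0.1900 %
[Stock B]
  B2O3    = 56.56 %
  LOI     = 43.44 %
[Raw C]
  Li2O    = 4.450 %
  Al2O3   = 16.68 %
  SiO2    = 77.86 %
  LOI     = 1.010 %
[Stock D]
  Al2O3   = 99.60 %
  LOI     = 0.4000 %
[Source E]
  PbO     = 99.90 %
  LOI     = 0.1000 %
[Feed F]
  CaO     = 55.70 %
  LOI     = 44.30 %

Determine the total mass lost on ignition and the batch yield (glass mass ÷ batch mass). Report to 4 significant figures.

LOI loss = 5.540 g; glass = 66.72 g; yield = 92.33%

Working values appear, rounded to four significant figures, alongside each step — every computation carries exact precision from first step to last. Every reported number undergoes a single rounding. Derived quantities, which include LOI, six oxide percentages, the yield, the totals, net glass mass, are rebuilt at full precision, as quoted within problem or answer, starting from the weights at 66.72 g of glass.
Each material's LOI contribution:
  Source A: 41.13 × 0.001900 = 0.07815 g
  Stock B: 7.337 × 0.4344 = 3.187 g
  Raw C: 6.572 × 0.01010 = 0.06638 g
  Stock D: 9.342 × 0.004000 = 0.03737 g
  Source E: 2.989 × 0.001000 = 0.002989 g
  Feed F: 4.894 × 0.4430 = 2.168 g
Total LOI = 5.540 g
Glass = batch − LOI = 72.26 − 5.540 = 66.72 g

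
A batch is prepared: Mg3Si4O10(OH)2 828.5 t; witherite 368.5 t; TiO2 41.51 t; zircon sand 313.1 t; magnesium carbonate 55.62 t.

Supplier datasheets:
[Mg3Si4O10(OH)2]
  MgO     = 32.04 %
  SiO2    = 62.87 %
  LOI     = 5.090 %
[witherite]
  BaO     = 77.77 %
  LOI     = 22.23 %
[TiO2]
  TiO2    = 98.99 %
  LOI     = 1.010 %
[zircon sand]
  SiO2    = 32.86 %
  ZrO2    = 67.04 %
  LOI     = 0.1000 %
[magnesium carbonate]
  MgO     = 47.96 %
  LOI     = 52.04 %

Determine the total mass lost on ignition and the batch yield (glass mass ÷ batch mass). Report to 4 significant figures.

Every computation runs at exact precision from first step to last — the intermediate values are shown, rounded to 4 significant figures, across the worked steps; exactly one rounding is applied to every reported result; the derived quantities (the totals, LOI, net glass mass, yield, the five compositions) are rebuilt from the batch weights on 1453 t of glass in full float precision as given in problem or answer.
Loss on ignition, line by line:
  Mg3Si4O10(OH)2: 828.5 × 0.05090 = 42.17 t
  witherite: 368.5 × 0.2223 = 81.92 t
  TiO2: 41.51 × 0.01010 = 0.4193 t
  zircon sand: 313.1 × 0.001000 = 0.3131 t
  magnesium carbonate: 55.62 × 0.5204 = 28.94 t
Total LOI = 153.8 t
Glass = batch − LOI = 1607 − 153.8 = 1453 t

LOI loss = 153.8 t; glass = 1453 t; yield = 90.43%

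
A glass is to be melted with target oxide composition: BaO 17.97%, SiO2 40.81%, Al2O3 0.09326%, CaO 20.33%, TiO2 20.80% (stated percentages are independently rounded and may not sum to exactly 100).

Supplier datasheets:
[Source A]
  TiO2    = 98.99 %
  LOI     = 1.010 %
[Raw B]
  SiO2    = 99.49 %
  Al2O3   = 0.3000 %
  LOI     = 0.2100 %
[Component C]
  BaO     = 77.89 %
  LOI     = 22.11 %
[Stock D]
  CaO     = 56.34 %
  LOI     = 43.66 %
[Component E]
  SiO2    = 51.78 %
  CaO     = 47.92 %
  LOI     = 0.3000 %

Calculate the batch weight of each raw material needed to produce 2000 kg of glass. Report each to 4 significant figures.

Batch per 2000 kg glass:
  Source A: 420.2 kg
  Raw B: 621.7 kg
  Component C: 461.4 kg
  Stock D: 397.0 kg
  Component E: 381.7 kg
Total batch = 2282 kg; LOI loss = 282.0 kg; yield = 87.64%

All arithmetic keeps full float precision in all steps. The intermediate values are shown (rounded to 4 significant digits) in the printout; a single rounding produces each reported value; derived quantities are carried in exact precision (net glass mass, LOI, five oxide percentages, yield, totals) from the batch weights on 2000 kg of glass as written in either problem or answer.
Oxide mass targets, per 2000 kg glass:
  BaO: 17.97% × 2000 = 359.4 kg
  SiO2: 40.81% × 2000 = 816.2 kg
  Al2O3: 0.09326% × 2000 = 1.865 kg
  CaO: 20.33% × 2000 = 406.6 kg
  TiO2: 20.80% × 2000 = 416.0 kg
Mass-balance tally per oxide applying the batch weights above, on the stated basis (every target is met by its sum inside rounding margins):
  BaO: 461.4·0.7789 = 359.4 kg (target 359.4 kg)
  SiO2: 621.7·0.9949 + 381.7·0.5178 = 816.2 kg (target 816.2 kg)
  Al2O3: 621.7·0.003000 = 1.865 kg (target 1.865 kg)
  CaO: 397.0·0.5634 + 381.7·0.4792 = 406.6 kg (target 406.6 kg)
  TiO2: 420.2·0.9899 = 416.0 kg (target 416.0 kg)
Mass balance on the glass: Σ batch − LOI loss = 2000 kg (the targets, summed, come to 2000 kg; versus the stated basis of 2000 kg — a pure rounding effect).
Whole-batch sum: Σ batch = 2282 kg; LOI loss = Σ batch·LOI = 282.0 kg; the yield ratio, glass ÷ batch: 87.64%.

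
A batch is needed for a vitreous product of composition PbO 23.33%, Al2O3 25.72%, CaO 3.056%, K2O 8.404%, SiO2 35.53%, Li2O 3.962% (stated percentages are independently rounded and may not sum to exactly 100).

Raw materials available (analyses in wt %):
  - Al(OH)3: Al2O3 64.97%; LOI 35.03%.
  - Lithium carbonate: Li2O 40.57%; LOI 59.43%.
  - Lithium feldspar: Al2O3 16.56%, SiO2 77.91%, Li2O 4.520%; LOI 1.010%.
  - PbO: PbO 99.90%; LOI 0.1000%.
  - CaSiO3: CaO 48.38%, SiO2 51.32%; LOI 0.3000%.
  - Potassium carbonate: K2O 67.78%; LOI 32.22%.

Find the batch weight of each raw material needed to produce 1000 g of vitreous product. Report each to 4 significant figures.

The working math runs at full precision at every stage. The intermediate values are printed rounded to 4 significant digits alongside each step — each reported figure carries a single rounding. All derived quantities are rebuilt from the batch weights per 1000 g of glass at full float precision (ignition loss, totals, the yield, glass mass, six oxide percentages), precisely as stated by either problem or answer.
Target masses of each oxide per 1000 g vitreous product:
  PbO: 23.33% × 1000 = 233.3 g
  Al2O3: 25.72% × 1000 = 257.2 g
  CaO: 3.056% × 1000 = 30.56 g
  K2O: 8.404% × 1000 = 84.04 g
  SiO2: 35.53% × 1000 = 355.3 g
  Li2O: 3.962% × 1000 = 39.62 g
Per-oxide balance check using the reported weights, on the stated basis (sum by sum, the targets are met given rounding of the digits):
  PbO: 233.5·0.9990 = 233.3 g (target 233.3 g)
  Al2O3: 290.2·0.6497 + 414.4·0.1656 = 257.2 g (target 257.2 g)
  CaO: 63.17·0.4838 = 30.56 g (target 30.56 g)
  K2O: 124.0·0.6778 = 84.05 g (target 84.04 g)
  SiO2: 414.4·0.7791 + 63.17·0.5132 = 355.3 g (target 355.3 g)
  Li2O: 51.49·0.4057 + 414.4·0.04520 = 39.62 g (target 39.62 g)
Mass balance on the glass: the batch minus its LOI: 999.9 g (the targets, summed, come to 1000 g; against the stated basis, 1000 g — a pure rounding effect).
Adding the batch up: Σ batch = 1177 g; ignition loss, Σ(batch × LOI) = 176.8 g; as yield: glass ÷ batch → 84.97%.

Batch per 1000 g vitreous product:
  Al(OH)3: 290.2 g
  Lithium carbonate: 51.49 g
  Lithium feldspar: 414.4 g
  PbO: 233.5 g
  CaSiO3: 63.17 g
  Potassium carbonate: 124.0 g
Total batch = 1177 g; LOI loss = 176.8 g; yield = 84.97%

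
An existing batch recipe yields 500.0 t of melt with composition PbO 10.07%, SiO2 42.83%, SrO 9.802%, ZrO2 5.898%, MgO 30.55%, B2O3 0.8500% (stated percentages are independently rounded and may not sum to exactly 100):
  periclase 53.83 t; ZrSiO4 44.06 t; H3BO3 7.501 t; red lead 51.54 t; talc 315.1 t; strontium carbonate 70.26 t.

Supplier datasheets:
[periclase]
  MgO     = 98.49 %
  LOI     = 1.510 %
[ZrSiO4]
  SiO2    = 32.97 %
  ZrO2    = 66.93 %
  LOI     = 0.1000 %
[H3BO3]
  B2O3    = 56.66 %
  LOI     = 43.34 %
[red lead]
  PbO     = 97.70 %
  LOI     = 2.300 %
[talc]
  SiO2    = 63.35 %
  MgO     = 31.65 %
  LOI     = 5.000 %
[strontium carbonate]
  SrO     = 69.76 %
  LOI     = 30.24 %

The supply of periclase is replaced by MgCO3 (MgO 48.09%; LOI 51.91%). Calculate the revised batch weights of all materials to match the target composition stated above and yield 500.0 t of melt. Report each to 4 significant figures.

Mid-chain values are displayed with 4-significant-digit rounding alongside each step. The whole derivation carries full float precision through every step. Each reported number undergoes a single rounding; derived quantities, which include net glass mass, the six compositions, yield, the totals, LOI, are rebuilt at full precision, exactly as shown in either problem or answer, using the weight values per 500.0 t of glass.
Target oxide masses per 500.0 t melt:
  PbO: 10.07% × 500.0 = 50.35 t
  SiO2: 42.83% × 500.0 = 214.2 t
  SrO: 9.802% × 500.0 = 49.01 t
  ZrO2: 5.898% × 500.0 = 29.49 t
  MgO: 30.55% × 500.0 = 152.8 t
  B2O3: 0.8500% × 500.0 = 4.250 t
Mass-balance tally per oxide using the reported weights, against the basis in use (target by target, the sums agree inside rounding margins):
  PbO: 51.54·0.9770 = 50.35 t (target 50.35 t)
  SiO2: 44.06·0.3297 + 315.1·0.6335 = 214.1 t (target 214.2 t)
  SrO: 70.26·0.6976 = 49.01 t (target 49.01 t)
  ZrO2: 44.06·0.6693 = 29.49 t (target 29.49 t)
  MgO: 110.2·0.4809 + 315.1·0.3165 = 152.7 t (target 152.8 t)
  B2O3: 7.501·0.5666 = 4.250 t (target 4.250 t)
Auditing the glass mass value: total charge less LOI = 500.0 t (the Σ of target masses is 500.0 t; stated basis 500.0 t — a pure rounding effect).
Total batch = Σ batch = 598.7 t; ignition loss, Σ(batch × LOI) = 98.69 t; the yield ratio, glass ÷ batch: 83.52%.

Revised batch per 500.0 t melt:
  MgCO3: 110.2 t
  ZrSiO4: 44.06 t
  H3BO3: 7.501 t
  red lead: 51.54 t
  talc: 315.1 t
  strontium carbonate: 70.26 t
Total batch = 598.7 t; LOI loss = 98.69 t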